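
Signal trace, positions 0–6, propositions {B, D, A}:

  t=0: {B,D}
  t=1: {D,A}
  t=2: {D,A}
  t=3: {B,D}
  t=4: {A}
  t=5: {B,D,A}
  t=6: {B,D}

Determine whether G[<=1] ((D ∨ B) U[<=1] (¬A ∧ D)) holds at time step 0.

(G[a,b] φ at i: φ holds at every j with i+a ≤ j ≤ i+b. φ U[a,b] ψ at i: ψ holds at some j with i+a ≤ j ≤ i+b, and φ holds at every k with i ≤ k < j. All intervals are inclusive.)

False

Check ((D ∨ B) U[<=1] (¬A ∧ D)) at every j in [0,1]:
  j=0: holds
  j=1: fails
Fails at j=1 → formula fails.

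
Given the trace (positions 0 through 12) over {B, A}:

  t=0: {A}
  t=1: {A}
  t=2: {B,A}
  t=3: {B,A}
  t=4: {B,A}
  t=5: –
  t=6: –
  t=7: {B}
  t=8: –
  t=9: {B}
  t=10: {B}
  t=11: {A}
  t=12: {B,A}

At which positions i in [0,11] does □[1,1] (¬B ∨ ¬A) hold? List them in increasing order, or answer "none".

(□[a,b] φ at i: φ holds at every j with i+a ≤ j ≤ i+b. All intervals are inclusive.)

Evaluate at each i in [0,11]:
  i=0: ✓ (all of [1,1])
  i=1: ✗ (fails at j=2)
  i=2: ✗ (fails at j=3)
  i=3: ✗ (fails at j=4)
  i=4: ✓ (all of [5,5])
  i=5: ✓ (all of [6,6])
  i=6: ✓ (all of [7,7])
  i=7: ✓ (all of [8,8])
  i=8: ✓ (all of [9,9])
  i=9: ✓ (all of [10,10])
  i=10: ✓ (all of [11,11])
  i=11: ✗ (fails at j=12)

0, 4, 5, 6, 7, 8, 9, 10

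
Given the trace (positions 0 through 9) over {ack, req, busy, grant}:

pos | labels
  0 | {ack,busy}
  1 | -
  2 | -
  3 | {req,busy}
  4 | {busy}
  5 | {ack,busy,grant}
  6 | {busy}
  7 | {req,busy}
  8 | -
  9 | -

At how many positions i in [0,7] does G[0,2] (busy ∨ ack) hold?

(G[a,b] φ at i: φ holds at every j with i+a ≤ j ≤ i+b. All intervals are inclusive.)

3

Evaluate at each i in [0,7]:
  i=0: ✗ (fails at j=1)
  i=1: ✗ (fails at j=1)
  i=2: ✗ (fails at j=2)
  i=3: ✓ (all of [3,5])
  i=4: ✓ (all of [4,6])
  i=5: ✓ (all of [5,7])
  i=6: ✗ (fails at j=8)
  i=7: ✗ (fails at j=8)
Positions where it holds: {3, 4, 5} → 3.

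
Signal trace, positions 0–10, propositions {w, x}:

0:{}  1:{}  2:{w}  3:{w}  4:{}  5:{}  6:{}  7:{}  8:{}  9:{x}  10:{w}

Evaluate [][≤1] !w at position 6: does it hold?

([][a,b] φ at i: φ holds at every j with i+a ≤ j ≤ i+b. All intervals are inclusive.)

Check !w at every j in [6,7]:
  j=6: true
  j=7: true
All positions satisfy it → formula holds.

Yes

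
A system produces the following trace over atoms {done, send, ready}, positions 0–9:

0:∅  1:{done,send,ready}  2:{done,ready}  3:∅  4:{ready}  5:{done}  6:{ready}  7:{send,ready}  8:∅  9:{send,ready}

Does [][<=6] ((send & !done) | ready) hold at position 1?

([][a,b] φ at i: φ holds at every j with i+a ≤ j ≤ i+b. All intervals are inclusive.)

Check ((send & !done) | ready) at every j in [1,7]:
  j=1: true
  j=2: true
  j=3: false
  j=4: true
  j=5: false
  j=6: true
  j=7: true
Fails at j=3 → formula fails.

False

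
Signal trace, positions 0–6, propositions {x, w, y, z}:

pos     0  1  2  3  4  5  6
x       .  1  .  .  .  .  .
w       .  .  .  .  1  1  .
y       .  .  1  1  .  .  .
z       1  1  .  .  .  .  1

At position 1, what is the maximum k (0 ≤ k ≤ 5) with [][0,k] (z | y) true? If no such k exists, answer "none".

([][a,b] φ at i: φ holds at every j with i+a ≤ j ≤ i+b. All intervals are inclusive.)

(z | y) must hold from j=1 onward; find where it first fails.
  j=1: holds
  j=2: holds
  j=3: holds
  j=4: fails
Holds on [1,3], so largest k = 2.

2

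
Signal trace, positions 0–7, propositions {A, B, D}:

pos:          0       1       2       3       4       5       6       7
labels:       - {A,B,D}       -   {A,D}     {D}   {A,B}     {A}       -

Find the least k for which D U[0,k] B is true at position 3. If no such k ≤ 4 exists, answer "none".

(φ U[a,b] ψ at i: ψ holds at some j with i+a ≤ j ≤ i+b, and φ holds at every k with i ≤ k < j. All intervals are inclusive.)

Need earliest j ≥ 3 with B, and D at every k in [3,j-1].
  j=3: rhs fails.
  j=4: rhs fails.
  j=5: rhs holds; lhs holds on [3,4]. k = 2.

2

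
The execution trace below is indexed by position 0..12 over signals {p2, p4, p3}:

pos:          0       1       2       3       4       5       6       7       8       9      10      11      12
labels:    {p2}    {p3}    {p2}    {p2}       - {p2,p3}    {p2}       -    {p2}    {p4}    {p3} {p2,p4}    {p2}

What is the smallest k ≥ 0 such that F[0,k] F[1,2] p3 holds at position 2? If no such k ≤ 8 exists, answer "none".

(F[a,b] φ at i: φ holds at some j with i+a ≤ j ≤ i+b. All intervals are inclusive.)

Scan j = 2,3,… for F[1,2] p3:
  j=2: fails
  j=3: holds
First hit at j=3, so smallest k = 3-2 = 1.

1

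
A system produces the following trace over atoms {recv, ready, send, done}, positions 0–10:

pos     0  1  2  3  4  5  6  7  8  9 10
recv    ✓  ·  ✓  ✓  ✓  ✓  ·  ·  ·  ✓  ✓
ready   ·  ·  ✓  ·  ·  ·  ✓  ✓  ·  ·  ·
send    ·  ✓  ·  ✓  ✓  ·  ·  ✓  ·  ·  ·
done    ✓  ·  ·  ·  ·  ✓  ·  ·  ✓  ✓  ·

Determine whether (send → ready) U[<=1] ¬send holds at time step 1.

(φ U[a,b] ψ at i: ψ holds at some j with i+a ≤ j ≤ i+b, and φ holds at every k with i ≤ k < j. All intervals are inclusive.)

Need some j in [1,2] with ¬send, and (send → ready) at every k in [1,j-1].
  j=1: ¬send false.
  j=2: ¬send holds, but (send → ready) fails at k=1 → not this j.
No j in the window works → until fails.

No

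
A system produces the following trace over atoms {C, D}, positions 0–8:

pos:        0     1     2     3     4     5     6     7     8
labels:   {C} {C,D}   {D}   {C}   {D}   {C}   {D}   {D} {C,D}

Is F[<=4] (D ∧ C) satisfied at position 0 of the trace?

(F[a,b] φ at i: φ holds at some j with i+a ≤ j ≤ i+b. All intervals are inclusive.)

True

Check (D ∧ C) at each j in [0,4]:
  j=0: false
  j=1: true
  j=2: false
  j=3: false
  j=4: false
Found at j=1 → formula holds.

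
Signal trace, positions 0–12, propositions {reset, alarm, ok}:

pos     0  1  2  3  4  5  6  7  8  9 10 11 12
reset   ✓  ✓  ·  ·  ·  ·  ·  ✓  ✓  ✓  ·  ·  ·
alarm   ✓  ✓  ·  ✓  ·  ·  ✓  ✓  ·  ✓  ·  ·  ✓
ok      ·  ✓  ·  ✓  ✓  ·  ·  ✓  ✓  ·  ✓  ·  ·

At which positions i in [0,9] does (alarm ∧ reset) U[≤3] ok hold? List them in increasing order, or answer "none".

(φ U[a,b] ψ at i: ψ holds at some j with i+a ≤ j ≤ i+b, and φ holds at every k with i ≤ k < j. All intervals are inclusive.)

Evaluate at each i in [0,9]:
  i=0: ✓ (rhs at j=1; lhs holds on [0,0])
  i=1: ✓ (rhs at j=1)
  i=2: ✗ (lhs fails at k=2 before rhs at j=3)
  i=3: ✓ (rhs at j=3)
  i=4: ✓ (rhs at j=4)
  i=5: ✗ (lhs fails at k=5 before rhs at j=7)
  i=6: ✗ (lhs fails at k=6 before rhs at j=7)
  i=7: ✓ (rhs at j=7)
  i=8: ✓ (rhs at j=8)
  i=9: ✓ (rhs at j=10; lhs holds on [9,9])

0, 1, 3, 4, 7, 8, 9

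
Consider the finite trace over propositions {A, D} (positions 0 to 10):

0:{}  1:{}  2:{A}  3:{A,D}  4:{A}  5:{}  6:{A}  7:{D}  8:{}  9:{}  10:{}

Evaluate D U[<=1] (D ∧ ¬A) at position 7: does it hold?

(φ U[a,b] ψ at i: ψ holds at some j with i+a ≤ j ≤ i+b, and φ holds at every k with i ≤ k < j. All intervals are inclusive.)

Yes

Need some j in [7,8] with (D ∧ ¬A), and D at every k in [7,j-1].
  j=7: (D ∧ ¬A) holds; no prefix to check → satisfied.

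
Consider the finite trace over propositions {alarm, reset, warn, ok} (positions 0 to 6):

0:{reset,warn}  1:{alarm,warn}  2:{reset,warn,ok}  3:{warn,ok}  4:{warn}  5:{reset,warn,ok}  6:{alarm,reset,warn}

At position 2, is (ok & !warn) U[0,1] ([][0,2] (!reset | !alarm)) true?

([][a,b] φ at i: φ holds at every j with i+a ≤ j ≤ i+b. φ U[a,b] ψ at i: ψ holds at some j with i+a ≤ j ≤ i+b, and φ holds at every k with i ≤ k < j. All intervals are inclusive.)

Yes

Need some j in [2,3] with [][0,2] (!reset | !alarm), and (ok & !warn) at every k in [2,j-1].
  j=2: [][0,2] (!reset | !alarm) holds; no prefix to check → satisfied.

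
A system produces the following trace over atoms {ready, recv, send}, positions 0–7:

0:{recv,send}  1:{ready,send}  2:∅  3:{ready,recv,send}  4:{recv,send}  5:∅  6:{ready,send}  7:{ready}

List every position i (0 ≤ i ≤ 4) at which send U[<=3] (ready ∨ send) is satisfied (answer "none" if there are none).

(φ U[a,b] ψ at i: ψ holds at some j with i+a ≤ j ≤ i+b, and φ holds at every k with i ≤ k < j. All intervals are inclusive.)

Evaluate at each i in [0,4]:
  i=0: ✓ (rhs at j=0)
  i=1: ✓ (rhs at j=1)
  i=2: ✗ (lhs fails at k=2 before rhs at j=3)
  i=3: ✓ (rhs at j=3)
  i=4: ✓ (rhs at j=4)

0, 1, 3, 4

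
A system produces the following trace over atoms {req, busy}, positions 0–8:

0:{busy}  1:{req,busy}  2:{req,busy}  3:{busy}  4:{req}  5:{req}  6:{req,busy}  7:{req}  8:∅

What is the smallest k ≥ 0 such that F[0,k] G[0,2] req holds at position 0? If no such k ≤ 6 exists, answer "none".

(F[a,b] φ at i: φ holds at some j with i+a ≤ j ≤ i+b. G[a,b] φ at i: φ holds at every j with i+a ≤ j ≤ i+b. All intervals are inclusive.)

4

Scan j = 0,1,… for G[0,2] req:
  j=0: fails
  j=1: fails
  j=2: fails
  j=3: fails
  j=4: holds
First hit at j=4, so smallest k = 4-0 = 4.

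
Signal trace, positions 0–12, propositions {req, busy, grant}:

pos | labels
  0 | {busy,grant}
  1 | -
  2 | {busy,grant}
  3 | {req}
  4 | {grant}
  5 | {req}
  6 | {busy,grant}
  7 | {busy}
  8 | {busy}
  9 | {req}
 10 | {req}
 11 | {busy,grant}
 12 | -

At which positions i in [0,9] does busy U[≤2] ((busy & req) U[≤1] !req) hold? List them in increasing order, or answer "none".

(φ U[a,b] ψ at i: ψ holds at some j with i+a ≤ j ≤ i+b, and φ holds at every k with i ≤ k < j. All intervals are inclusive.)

Evaluate at each i in [0,9]:
  i=0: ✓ (rhs at j=0)
  i=1: ✓ (rhs at j=1)
  i=2: ✓ (rhs at j=2)
  i=3: ✗ (lhs fails at k=3 before rhs at j=4)
  i=4: ✓ (rhs at j=4)
  i=5: ✗ (lhs fails at k=5 before rhs at j=6)
  i=6: ✓ (rhs at j=6)
  i=7: ✓ (rhs at j=7)
  i=8: ✓ (rhs at j=8)
  i=9: ✗ (lhs fails at k=9 before rhs at j=11)

0, 1, 2, 4, 6, 7, 8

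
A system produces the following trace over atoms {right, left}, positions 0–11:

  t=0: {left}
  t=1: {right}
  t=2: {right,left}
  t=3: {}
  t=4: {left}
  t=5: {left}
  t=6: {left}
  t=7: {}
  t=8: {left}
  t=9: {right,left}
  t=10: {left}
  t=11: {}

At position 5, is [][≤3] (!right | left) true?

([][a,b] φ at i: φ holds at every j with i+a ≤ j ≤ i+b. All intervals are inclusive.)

Check (!right | left) at every j in [5,8]:
  j=5: true
  j=6: true
  j=7: true
  j=8: true
All positions satisfy it → formula holds.

Holds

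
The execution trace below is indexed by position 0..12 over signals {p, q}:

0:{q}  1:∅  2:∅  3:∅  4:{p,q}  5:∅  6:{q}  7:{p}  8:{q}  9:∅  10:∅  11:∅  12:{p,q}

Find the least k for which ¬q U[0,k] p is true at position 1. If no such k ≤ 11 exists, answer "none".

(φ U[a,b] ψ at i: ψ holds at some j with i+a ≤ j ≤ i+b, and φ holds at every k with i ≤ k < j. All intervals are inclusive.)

3

Need earliest j ≥ 1 with p, and ¬q at every k in [1,j-1].
  j=1: rhs fails.
  j=2: rhs fails.
  j=3: rhs fails.
  j=4: rhs holds; lhs holds on [1,3]. k = 3.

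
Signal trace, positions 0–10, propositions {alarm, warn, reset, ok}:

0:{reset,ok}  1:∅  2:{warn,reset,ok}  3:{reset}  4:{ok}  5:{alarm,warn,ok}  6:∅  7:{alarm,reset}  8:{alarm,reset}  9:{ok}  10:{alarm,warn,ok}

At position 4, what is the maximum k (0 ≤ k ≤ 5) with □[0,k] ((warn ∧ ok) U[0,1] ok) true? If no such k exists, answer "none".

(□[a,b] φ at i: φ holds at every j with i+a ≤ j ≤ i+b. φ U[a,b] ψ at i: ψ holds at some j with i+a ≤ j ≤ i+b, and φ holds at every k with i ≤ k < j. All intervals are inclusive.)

1

((warn ∧ ok) U[0,1] ok) must hold from j=4 onward; find where it first fails.
  j=4: holds
  j=5: holds
  j=6: fails
Holds on [4,5], so largest k = 1.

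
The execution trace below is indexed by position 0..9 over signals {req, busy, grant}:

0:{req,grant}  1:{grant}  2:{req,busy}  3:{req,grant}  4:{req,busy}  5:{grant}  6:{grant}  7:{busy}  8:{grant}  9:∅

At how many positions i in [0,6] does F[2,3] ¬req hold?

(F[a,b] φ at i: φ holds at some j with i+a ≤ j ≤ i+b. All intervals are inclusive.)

Evaluate at each i in [0,6]:
  i=0: ✗ (none in [2,3])
  i=1: ✗ (none in [3,4])
  i=2: ✓ (witness j=5)
  i=3: ✓ (witness j=5)
  i=4: ✓ (witness j=6)
  i=5: ✓ (witness j=7)
  i=6: ✓ (witness j=8)
Positions where it holds: {2, 3, 4, 5, 6} → 5.

5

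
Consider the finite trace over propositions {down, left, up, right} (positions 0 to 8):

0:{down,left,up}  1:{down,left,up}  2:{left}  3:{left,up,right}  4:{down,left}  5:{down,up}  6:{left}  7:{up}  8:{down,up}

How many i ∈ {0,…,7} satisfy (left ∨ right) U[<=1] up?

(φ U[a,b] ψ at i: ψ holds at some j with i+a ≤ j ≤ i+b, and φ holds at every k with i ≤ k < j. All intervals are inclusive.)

8

Evaluate at each i in [0,7]:
  i=0: ✓ (rhs at j=0)
  i=1: ✓ (rhs at j=1)
  i=2: ✓ (rhs at j=3; lhs holds on [2,2])
  i=3: ✓ (rhs at j=3)
  i=4: ✓ (rhs at j=5; lhs holds on [4,4])
  i=5: ✓ (rhs at j=5)
  i=6: ✓ (rhs at j=7; lhs holds on [6,6])
  i=7: ✓ (rhs at j=7)
Positions where it holds: {0, 1, 2, 3, 4, 5, 6, 7} → 8.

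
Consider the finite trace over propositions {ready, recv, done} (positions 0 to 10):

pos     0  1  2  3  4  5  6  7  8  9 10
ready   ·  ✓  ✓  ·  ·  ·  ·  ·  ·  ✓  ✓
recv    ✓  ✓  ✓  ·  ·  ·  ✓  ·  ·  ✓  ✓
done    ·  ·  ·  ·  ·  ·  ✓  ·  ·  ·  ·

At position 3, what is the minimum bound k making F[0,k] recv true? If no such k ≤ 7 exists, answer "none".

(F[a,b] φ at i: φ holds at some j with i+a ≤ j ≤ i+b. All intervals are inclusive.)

Scan j = 3,4,… for recv:
  j=3: fails
  j=4: fails
  j=5: fails
  j=6: holds
First hit at j=6, so smallest k = 6-3 = 3.

3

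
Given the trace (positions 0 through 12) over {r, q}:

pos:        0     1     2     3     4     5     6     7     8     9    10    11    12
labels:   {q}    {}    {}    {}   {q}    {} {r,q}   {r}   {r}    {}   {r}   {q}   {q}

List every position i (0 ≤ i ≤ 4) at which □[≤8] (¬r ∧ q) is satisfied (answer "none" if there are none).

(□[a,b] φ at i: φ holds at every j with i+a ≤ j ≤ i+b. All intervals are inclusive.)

none

Evaluate at each i in [0,4]:
  i=0: ✗ (fails at j=1)
  i=1: ✗ (fails at j=1)
  i=2: ✗ (fails at j=2)
  i=3: ✗ (fails at j=3)
  i=4: ✗ (fails at j=5)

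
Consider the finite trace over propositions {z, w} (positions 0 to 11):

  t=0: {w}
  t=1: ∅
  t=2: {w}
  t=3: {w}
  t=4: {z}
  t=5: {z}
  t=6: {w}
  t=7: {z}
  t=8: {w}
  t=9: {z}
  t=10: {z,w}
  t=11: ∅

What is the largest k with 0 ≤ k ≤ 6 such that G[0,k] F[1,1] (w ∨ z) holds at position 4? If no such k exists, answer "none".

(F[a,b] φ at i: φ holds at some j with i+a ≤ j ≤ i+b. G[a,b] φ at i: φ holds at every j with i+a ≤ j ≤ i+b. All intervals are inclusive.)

F[1,1] (w ∨ z) must hold from j=4 onward; find where it first fails.
  j=4: holds
  j=5: holds
  j=6: holds
  j=7: holds
  j=8: holds
  j=9: holds
  j=10: fails
Holds on [4,9], so largest k = 5.

5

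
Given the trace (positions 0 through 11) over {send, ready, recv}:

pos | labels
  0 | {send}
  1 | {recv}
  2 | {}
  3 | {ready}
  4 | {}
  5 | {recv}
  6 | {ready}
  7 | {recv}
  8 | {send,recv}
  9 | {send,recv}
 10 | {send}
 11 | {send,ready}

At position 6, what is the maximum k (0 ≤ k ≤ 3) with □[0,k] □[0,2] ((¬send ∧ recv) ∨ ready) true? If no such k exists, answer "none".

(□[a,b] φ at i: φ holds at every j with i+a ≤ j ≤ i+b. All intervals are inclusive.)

□[0,2] ((¬send ∧ recv) ∨ ready) must hold from j=6 onward; find where it first fails.
  j=6: fails → no k works.

none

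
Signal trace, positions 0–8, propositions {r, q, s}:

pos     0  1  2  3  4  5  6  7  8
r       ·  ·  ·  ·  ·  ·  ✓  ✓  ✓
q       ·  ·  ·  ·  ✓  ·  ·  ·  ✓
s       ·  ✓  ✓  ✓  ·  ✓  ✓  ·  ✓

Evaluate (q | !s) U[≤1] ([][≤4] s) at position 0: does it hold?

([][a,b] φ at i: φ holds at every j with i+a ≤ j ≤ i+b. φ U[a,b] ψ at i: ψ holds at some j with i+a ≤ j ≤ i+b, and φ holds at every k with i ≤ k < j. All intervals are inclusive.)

Need some j in [0,1] with [][≤4] s, and (q | !s) at every k in [0,j-1].
  j=0: [][≤4] s — fails at 0.
  j=1: [][≤4] s — fails at 4.
No j in the window works → until fails.

Does not hold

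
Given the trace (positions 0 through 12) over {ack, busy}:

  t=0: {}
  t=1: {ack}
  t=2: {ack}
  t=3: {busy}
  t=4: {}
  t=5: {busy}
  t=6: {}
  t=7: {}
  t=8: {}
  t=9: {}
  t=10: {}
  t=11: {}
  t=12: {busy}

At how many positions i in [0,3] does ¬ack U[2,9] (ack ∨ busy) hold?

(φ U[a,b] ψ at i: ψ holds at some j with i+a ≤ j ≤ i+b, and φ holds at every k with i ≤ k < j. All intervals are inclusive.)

1

Evaluate at each i in [0,3]:
  i=0: ✗ (lhs fails at k=1 before rhs at j=2)
  i=1: ✗ (lhs fails at k=1 before rhs at j=3)
  i=2: ✗ (lhs fails at k=2 before rhs at j=5)
  i=3: ✓ (rhs at j=5; lhs holds on [3,4])
Positions where it holds: {3} → 1.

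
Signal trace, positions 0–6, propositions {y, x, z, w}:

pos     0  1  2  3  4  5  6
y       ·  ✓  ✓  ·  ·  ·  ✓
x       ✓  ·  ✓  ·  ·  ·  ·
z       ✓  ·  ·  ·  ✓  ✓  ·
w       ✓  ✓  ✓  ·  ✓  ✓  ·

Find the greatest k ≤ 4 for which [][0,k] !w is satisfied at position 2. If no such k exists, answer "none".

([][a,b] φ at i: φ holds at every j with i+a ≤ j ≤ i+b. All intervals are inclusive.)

!w must hold from j=2 onward; find where it first fails.
  j=2: fails → no k works.

none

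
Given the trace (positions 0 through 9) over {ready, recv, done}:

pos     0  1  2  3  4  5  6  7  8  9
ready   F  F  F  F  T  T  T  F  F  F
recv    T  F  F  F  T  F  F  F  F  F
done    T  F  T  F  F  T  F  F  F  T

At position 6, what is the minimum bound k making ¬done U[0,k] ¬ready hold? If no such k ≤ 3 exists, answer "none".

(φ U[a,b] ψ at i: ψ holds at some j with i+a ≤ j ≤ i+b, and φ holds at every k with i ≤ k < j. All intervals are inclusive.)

Need earliest j ≥ 6 with ¬ready, and ¬done at every k in [6,j-1].
  j=6: rhs fails.
  j=7: rhs holds; lhs holds on [6,6]. k = 1.

1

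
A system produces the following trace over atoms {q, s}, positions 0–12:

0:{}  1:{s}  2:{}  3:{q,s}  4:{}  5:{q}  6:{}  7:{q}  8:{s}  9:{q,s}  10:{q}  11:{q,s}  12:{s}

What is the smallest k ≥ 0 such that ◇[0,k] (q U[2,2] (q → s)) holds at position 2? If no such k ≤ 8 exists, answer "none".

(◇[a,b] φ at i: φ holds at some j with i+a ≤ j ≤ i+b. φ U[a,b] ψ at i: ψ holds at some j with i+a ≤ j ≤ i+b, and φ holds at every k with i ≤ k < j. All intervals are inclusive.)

7

Scan j = 2,3,… for (q U[2,2] (q → s)):
  j=2: fails
  j=3: fails
  j=4: fails
  j=5: fails
  j=6: fails
  j=7: fails
  j=8: fails
  j=9: holds
First hit at j=9, so smallest k = 9-2 = 7.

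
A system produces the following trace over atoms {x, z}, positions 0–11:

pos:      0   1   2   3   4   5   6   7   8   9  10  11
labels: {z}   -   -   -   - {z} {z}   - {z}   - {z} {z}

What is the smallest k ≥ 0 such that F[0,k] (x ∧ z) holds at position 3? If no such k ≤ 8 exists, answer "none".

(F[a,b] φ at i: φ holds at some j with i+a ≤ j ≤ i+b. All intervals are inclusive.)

Scan j = 3,4,… for (x ∧ z):
  j=3: fails
  j=4: fails
  j=5: fails
  j=6: fails
  j=7: fails
  j=8: fails
  j=9: fails
  j=10: fails
  j=11: fails
No j in [3,11] satisfies it → none.

none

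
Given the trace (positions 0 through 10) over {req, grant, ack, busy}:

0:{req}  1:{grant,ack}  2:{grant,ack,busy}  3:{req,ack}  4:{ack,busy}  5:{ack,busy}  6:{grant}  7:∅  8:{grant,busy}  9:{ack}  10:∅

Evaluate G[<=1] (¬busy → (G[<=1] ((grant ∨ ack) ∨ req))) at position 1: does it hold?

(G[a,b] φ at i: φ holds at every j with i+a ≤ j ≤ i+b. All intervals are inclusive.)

Holds

Check (¬busy → (G[<=1] ((grant ∨ ack) ∨ req))) at every j in [1,2]:
  j=1: antecedent true; consequent holds on [1,2] → ✓
  j=2: antecedent false → ✓
All positions satisfy it → formula holds.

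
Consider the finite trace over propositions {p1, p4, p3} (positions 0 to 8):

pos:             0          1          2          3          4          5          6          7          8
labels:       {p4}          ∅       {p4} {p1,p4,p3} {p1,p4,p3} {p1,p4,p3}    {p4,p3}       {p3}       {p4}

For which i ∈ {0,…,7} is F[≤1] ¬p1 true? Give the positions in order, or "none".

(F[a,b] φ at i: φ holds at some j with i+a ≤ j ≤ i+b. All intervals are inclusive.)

0, 1, 2, 5, 6, 7

Evaluate at each i in [0,7]:
  i=0: ✓ (witness j=0)
  i=1: ✓ (witness j=1)
  i=2: ✓ (witness j=2)
  i=3: ✗ (none in [3,4])
  i=4: ✗ (none in [4,5])
  i=5: ✓ (witness j=6)
  i=6: ✓ (witness j=6)
  i=7: ✓ (witness j=7)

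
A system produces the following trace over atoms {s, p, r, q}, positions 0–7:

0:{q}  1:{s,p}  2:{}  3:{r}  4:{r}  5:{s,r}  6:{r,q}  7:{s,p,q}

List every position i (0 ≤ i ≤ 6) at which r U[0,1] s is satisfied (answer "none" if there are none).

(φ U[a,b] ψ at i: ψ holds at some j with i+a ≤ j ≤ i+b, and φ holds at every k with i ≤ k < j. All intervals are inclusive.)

1, 4, 5, 6

Evaluate at each i in [0,6]:
  i=0: ✗ (lhs fails at k=0 before rhs at j=1)
  i=1: ✓ (rhs at j=1)
  i=2: ✗ (no rhs in [2,3])
  i=3: ✗ (no rhs in [3,4])
  i=4: ✓ (rhs at j=5; lhs holds on [4,4])
  i=5: ✓ (rhs at j=5)
  i=6: ✓ (rhs at j=7; lhs holds on [6,6])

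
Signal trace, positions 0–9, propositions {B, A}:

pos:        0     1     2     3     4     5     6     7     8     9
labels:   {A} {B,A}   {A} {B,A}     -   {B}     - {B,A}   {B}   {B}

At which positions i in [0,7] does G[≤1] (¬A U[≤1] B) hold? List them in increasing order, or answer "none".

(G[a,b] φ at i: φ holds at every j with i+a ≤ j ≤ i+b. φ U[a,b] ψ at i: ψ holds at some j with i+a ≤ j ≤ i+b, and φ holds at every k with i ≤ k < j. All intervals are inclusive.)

3, 4, 5, 6, 7

Evaluate at each i in [0,7]:
  i=0: ✗ (fails at j=0)
  i=1: ✗ (fails at j=2)
  i=2: ✗ (fails at j=2)
  i=3: ✓ (all of [3,4])
  i=4: ✓ (all of [4,5])
  i=5: ✓ (all of [5,6])
  i=6: ✓ (all of [6,7])
  i=7: ✓ (all of [7,8])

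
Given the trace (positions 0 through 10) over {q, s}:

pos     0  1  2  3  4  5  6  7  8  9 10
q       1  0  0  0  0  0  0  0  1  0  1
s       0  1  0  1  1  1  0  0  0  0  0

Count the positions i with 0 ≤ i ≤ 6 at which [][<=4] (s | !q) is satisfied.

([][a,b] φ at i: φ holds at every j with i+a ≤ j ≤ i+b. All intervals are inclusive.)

Evaluate at each i in [0,6]:
  i=0: ✗ (fails at j=0)
  i=1: ✓ (all of [1,5])
  i=2: ✓ (all of [2,6])
  i=3: ✓ (all of [3,7])
  i=4: ✗ (fails at j=8)
  i=5: ✗ (fails at j=8)
  i=6: ✗ (fails at j=8)
Positions where it holds: {1, 2, 3} → 3.

3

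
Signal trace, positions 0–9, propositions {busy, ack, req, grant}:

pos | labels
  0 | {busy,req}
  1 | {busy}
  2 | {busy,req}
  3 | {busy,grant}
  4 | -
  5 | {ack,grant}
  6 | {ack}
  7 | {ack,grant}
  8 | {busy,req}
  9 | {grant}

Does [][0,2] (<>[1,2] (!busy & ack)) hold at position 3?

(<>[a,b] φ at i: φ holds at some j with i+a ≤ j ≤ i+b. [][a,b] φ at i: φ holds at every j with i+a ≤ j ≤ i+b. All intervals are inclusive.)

True

Check <>[1,2] (!busy & ack) at every j in [3,5]:
  j=3: holds (witness at 5)
  j=4: holds (witness at 5)
  j=5: holds (witness at 6)
All positions satisfy it → formula holds.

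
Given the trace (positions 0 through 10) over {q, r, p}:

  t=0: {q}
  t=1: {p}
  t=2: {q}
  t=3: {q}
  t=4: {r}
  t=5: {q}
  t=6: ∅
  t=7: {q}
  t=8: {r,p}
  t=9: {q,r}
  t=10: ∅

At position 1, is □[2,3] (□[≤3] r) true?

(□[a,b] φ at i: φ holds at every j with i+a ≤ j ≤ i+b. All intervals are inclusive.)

Check □[≤3] r at every j in [3,4]:
  j=3: fails at 3
  j=4: fails at 5
Fails at j=3 → formula fails.

False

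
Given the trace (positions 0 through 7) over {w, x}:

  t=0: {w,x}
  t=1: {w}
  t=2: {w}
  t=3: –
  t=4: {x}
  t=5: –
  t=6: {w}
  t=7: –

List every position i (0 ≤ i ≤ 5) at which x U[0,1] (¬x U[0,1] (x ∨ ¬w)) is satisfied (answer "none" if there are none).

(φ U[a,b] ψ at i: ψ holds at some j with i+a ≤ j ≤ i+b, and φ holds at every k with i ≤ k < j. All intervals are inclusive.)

0, 2, 3, 4, 5

Evaluate at each i in [0,5]:
  i=0: ✓ (rhs at j=0)
  i=1: ✗ (lhs fails at k=1 before rhs at j=2)
  i=2: ✓ (rhs at j=2)
  i=3: ✓ (rhs at j=3)
  i=4: ✓ (rhs at j=4)
  i=5: ✓ (rhs at j=5)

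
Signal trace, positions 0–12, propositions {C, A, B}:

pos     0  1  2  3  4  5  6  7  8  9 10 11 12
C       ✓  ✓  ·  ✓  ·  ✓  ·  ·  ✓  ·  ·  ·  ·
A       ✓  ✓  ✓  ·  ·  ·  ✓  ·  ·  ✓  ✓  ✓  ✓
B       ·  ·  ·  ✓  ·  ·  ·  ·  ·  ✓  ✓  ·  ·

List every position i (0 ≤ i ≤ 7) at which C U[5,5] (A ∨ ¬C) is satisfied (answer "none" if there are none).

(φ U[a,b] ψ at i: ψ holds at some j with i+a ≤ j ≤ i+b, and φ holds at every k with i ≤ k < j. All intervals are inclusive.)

none

Evaluate at each i in [0,7]:
  i=0: ✗ (no rhs in [5,5])
  i=1: ✗ (lhs fails at k=2 before rhs at j=6)
  i=2: ✗ (lhs fails at k=2 before rhs at j=7)
  i=3: ✗ (no rhs in [8,8])
  i=4: ✗ (lhs fails at k=4 before rhs at j=9)
  i=5: ✗ (lhs fails at k=6 before rhs at j=10)
  i=6: ✗ (lhs fails at k=6 before rhs at j=11)
  i=7: ✗ (lhs fails at k=7 before rhs at j=12)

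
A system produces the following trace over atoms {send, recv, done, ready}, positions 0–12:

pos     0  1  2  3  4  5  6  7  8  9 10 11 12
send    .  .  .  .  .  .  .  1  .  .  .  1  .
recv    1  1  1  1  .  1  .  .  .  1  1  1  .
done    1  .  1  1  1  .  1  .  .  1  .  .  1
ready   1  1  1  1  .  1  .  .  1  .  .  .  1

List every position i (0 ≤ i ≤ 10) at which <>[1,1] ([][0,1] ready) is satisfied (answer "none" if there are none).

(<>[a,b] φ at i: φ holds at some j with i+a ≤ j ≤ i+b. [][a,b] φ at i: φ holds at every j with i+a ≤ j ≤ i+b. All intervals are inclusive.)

Evaluate at each i in [0,10]:
  i=0: ✓ (witness j=1)
  i=1: ✓ (witness j=2)
  i=2: ✗ (none in [3,3])
  i=3: ✗ (none in [4,4])
  i=4: ✗ (none in [5,5])
  i=5: ✗ (none in [6,6])
  i=6: ✗ (none in [7,7])
  i=7: ✗ (none in [8,8])
  i=8: ✗ (none in [9,9])
  i=9: ✗ (none in [10,10])
  i=10: ✗ (none in [11,11])

0, 1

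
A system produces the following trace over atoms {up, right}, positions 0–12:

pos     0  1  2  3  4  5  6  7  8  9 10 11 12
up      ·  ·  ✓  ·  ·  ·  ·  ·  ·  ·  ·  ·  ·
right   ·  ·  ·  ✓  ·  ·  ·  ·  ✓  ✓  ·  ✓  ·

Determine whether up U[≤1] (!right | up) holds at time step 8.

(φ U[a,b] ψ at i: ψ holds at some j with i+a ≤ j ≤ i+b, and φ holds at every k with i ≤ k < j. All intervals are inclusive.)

False

Need some j in [8,9] with (!right | up), and up at every k in [8,j-1].
  j=8: (!right | up) false.
  j=9: (!right | up) false.
No j in the window works → until fails.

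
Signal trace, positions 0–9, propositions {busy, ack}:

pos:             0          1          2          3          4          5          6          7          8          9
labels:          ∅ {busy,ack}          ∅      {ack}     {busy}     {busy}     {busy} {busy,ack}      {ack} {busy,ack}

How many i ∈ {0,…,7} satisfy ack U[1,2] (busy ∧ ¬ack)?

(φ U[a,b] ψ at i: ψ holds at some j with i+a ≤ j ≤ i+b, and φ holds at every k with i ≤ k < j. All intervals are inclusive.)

1

Evaluate at each i in [0,7]:
  i=0: ✗ (no rhs in [1,2])
  i=1: ✗ (no rhs in [2,3])
  i=2: ✗ (lhs fails at k=2 before rhs at j=4)
  i=3: ✓ (rhs at j=4; lhs holds on [3,3])
  i=4: ✗ (lhs fails at k=4 before rhs at j=5)
  i=5: ✗ (lhs fails at k=5 before rhs at j=6)
  i=6: ✗ (no rhs in [7,8])
  i=7: ✗ (no rhs in [8,9])
Positions where it holds: {3} → 1.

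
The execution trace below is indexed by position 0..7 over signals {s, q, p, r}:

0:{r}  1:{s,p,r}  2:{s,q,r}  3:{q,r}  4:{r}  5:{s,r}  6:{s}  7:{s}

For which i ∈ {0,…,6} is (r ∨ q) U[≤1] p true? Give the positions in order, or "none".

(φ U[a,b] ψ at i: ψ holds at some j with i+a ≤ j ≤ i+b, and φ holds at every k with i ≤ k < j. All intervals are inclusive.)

0, 1

Evaluate at each i in [0,6]:
  i=0: ✓ (rhs at j=1; lhs holds on [0,0])
  i=1: ✓ (rhs at j=1)
  i=2: ✗ (no rhs in [2,3])
  i=3: ✗ (no rhs in [3,4])
  i=4: ✗ (no rhs in [4,5])
  i=5: ✗ (no rhs in [5,6])
  i=6: ✗ (no rhs in [6,7])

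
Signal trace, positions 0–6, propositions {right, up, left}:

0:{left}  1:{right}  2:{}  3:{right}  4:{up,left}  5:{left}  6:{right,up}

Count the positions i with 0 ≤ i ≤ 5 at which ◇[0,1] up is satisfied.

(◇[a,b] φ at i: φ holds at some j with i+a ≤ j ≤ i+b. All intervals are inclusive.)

Evaluate at each i in [0,5]:
  i=0: ✗ (none in [0,1])
  i=1: ✗ (none in [1,2])
  i=2: ✗ (none in [2,3])
  i=3: ✓ (witness j=4)
  i=4: ✓ (witness j=4)
  i=5: ✓ (witness j=6)
Positions where it holds: {3, 4, 5} → 3.

3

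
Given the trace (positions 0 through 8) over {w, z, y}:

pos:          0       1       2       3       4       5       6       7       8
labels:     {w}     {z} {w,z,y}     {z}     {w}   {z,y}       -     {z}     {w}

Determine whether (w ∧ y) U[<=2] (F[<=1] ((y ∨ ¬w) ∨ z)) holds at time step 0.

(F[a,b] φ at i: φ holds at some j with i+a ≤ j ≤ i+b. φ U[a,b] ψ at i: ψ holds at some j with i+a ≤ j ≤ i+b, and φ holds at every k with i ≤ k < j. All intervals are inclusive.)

True

Need some j in [0,2] with F[<=1] ((y ∨ ¬w) ∨ z), and (w ∧ y) at every k in [0,j-1].
  j=0: F[<=1] ((y ∨ ¬w) ∨ z) holds; no prefix to check → satisfied.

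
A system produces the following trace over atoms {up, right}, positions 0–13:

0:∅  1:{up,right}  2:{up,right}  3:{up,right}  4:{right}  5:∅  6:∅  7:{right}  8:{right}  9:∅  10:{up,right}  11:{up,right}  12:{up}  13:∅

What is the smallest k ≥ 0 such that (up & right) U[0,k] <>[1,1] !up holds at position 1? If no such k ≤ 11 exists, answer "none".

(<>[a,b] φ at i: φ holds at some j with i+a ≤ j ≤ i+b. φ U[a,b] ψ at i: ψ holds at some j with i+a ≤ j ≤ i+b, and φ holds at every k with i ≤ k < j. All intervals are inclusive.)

2

Need earliest j ≥ 1 with <>[1,1] !up, and (up & right) at every k in [1,j-1].
  j=1: rhs fails.
  j=2: rhs fails.
  j=3: rhs holds; lhs holds on [1,2]. k = 2.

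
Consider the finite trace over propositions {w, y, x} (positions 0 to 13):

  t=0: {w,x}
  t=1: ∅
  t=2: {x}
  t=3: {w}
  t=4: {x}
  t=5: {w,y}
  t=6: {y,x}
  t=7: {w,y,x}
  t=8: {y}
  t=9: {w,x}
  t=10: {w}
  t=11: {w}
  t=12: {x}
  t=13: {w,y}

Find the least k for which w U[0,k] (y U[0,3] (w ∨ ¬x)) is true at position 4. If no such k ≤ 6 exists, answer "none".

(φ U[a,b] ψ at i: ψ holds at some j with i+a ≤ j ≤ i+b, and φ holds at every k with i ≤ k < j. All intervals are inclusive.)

Need earliest j ≥ 4 with (y U[0,3] (w ∨ ¬x)), and w at every k in [4,j-1].
  j=4: rhs fails.
  j=5: rhs holds but lhs fails at k=4.
  j=6: rhs holds but lhs fails at k=4.
  j=7: rhs holds but lhs fails at k=4.
  j=8: rhs holds but lhs fails at k=4.
  j=9: rhs holds but lhs fails at k=4.
  j=10: rhs holds but lhs fails at k=4.
No witness within the range → none.

none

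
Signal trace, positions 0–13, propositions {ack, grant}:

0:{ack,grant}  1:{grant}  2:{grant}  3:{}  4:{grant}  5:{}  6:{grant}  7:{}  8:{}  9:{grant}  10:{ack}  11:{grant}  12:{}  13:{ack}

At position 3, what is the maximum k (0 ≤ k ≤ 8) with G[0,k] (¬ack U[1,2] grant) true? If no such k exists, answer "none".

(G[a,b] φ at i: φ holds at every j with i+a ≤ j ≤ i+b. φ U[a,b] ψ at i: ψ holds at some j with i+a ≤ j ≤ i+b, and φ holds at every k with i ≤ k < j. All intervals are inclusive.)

2

(¬ack U[1,2] grant) must hold from j=3 onward; find where it first fails.
  j=3: holds
  j=4: holds
  j=5: holds
  j=6: fails
Holds on [3,5], so largest k = 2.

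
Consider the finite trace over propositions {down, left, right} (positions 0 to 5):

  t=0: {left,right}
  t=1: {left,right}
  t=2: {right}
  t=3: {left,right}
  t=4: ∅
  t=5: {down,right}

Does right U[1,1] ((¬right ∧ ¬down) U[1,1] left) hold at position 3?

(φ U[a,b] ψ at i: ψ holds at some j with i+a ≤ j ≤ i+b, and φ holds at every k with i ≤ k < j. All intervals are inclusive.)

False

Need some j in [4,4] with ((¬right ∧ ¬down) U[1,1] left), and right at every k in [3,j-1].
  j=4: ((¬right ∧ ¬down) U[1,1] left) — fails.
No j in the window works → until fails.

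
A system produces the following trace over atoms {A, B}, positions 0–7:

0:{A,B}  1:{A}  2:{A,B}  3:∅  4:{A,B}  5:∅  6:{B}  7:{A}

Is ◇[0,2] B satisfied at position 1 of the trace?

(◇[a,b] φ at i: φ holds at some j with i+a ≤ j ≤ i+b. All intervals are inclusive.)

Yes

Check B at each j in [1,3]:
  j=1: false
  j=2: true
  j=3: false
Found at j=2 → formula holds.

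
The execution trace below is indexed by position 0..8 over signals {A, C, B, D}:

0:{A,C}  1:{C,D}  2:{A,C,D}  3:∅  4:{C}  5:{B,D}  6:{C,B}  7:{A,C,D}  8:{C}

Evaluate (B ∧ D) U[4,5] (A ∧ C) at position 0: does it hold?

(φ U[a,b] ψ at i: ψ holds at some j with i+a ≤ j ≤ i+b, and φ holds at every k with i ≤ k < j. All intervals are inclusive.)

Need some j in [4,5] with (A ∧ C), and (B ∧ D) at every k in [0,j-1].
  j=4: (A ∧ C) false.
  j=5: (A ∧ C) false.
No j in the window works → until fails.

No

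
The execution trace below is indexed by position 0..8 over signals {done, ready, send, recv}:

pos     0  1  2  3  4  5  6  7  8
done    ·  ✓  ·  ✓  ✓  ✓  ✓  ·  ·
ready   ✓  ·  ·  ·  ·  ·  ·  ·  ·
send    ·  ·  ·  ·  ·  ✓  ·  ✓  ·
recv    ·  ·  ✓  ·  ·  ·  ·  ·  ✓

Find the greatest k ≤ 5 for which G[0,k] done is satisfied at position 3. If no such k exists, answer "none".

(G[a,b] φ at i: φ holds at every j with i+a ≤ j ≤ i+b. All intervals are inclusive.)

done must hold from j=3 onward; find where it first fails.
  j=3: holds
  j=4: holds
  j=5: holds
  j=6: holds
  j=7: fails
Holds on [3,6], so largest k = 3.

3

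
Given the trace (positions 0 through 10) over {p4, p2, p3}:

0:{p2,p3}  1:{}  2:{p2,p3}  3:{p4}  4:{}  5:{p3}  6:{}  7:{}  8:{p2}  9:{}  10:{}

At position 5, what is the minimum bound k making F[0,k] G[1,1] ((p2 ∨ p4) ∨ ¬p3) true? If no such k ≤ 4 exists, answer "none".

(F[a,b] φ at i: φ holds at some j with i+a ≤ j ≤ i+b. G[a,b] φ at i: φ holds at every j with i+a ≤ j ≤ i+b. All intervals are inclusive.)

0

Scan j = 5,6,… for G[1,1] ((p2 ∨ p4) ∨ ¬p3):
  j=5: holds
First hit at j=5, so smallest k = 5-5 = 0.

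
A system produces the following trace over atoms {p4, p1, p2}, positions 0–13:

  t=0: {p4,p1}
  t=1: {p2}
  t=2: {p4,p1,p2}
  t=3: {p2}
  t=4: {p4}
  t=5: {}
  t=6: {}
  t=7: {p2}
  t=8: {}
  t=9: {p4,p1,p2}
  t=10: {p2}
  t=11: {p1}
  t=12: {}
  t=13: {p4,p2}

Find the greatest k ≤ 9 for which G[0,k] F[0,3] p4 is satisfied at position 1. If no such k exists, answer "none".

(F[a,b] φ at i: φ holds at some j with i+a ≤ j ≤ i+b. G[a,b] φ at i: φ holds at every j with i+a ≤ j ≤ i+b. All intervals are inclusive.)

3

F[0,3] p4 must hold from j=1 onward; find where it first fails.
  j=1: holds
  j=2: holds
  j=3: holds
  j=4: holds
  j=5: fails
Holds on [1,4], so largest k = 3.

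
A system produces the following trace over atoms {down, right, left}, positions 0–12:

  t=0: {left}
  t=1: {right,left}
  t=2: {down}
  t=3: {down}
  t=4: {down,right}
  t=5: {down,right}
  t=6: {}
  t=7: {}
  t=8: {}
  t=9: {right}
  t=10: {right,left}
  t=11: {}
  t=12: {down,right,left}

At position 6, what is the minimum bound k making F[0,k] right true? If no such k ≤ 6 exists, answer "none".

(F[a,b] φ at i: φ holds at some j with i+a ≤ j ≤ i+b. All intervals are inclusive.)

3

Scan j = 6,7,… for right:
  j=6: fails
  j=7: fails
  j=8: fails
  j=9: holds
First hit at j=9, so smallest k = 9-6 = 3.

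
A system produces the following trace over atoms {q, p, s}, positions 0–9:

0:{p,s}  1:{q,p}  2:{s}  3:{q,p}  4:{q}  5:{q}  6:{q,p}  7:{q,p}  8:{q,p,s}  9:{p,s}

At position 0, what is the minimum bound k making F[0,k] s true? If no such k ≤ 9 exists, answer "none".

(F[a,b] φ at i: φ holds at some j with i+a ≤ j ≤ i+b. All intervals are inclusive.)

0

Scan j = 0,1,… for s:
  j=0: holds
First hit at j=0, so smallest k = 0-0 = 0.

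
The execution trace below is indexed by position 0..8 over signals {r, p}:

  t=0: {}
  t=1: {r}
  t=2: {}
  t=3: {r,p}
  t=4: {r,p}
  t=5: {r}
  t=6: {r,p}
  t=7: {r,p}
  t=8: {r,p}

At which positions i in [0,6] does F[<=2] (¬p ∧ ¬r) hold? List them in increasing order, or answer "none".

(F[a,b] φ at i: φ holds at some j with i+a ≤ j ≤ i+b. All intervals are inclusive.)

Evaluate at each i in [0,6]:
  i=0: ✓ (witness j=0)
  i=1: ✓ (witness j=2)
  i=2: ✓ (witness j=2)
  i=3: ✗ (none in [3,5])
  i=4: ✗ (none in [4,6])
  i=5: ✗ (none in [5,7])
  i=6: ✗ (none in [6,8])

0, 1, 2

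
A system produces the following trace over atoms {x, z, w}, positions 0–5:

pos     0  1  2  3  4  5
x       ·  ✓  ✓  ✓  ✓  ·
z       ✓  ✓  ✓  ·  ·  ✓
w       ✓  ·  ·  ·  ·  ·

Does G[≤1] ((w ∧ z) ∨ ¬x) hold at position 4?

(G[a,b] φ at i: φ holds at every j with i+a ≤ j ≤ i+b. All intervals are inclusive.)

Check ((w ∧ z) ∨ ¬x) at every j in [4,5]:
  j=4: false
  j=5: true
Fails at j=4 → formula fails.

False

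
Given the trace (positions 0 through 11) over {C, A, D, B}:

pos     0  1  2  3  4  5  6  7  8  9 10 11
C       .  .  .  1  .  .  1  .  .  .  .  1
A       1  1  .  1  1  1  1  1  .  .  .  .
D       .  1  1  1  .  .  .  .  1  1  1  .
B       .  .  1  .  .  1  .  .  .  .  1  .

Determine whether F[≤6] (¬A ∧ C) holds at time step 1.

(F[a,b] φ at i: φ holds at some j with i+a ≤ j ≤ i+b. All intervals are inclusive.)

Check (¬A ∧ C) at each j in [1,7]:
  j=1: false
  j=2: false
  j=3: false
  j=4: false
  j=5: false
  j=6: false
  j=7: false
No position in the window satisfies it → formula fails.

False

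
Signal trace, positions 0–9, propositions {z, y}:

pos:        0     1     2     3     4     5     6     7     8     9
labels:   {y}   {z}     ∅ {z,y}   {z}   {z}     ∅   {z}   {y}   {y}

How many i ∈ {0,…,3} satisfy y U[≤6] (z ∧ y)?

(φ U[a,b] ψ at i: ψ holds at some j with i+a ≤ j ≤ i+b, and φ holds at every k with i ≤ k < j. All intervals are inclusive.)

1

Evaluate at each i in [0,3]:
  i=0: ✗ (lhs fails at k=1 before rhs at j=3)
  i=1: ✗ (lhs fails at k=1 before rhs at j=3)
  i=2: ✗ (lhs fails at k=2 before rhs at j=3)
  i=3: ✓ (rhs at j=3)
Positions where it holds: {3} → 1.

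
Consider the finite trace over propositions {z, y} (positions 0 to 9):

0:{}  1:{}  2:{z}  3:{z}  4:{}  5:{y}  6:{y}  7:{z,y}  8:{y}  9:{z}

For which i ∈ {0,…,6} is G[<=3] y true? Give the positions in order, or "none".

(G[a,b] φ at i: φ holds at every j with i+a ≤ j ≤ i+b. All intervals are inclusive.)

Evaluate at each i in [0,6]:
  i=0: ✗ (fails at j=0)
  i=1: ✗ (fails at j=1)
  i=2: ✗ (fails at j=2)
  i=3: ✗ (fails at j=3)
  i=4: ✗ (fails at j=4)
  i=5: ✓ (all of [5,8])
  i=6: ✗ (fails at j=9)

5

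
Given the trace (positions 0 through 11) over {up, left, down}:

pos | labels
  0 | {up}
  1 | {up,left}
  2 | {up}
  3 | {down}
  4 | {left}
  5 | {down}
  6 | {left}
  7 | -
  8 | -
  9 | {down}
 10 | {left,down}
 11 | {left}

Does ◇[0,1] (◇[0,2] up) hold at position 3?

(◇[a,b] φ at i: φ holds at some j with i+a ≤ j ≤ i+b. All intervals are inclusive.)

Does not hold

Check ◇[0,2] up at each j in [3,4]:
  j=3: fails (none in [3,5])
  j=4: fails (none in [4,6])
No position in the window satisfies it → formula fails.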